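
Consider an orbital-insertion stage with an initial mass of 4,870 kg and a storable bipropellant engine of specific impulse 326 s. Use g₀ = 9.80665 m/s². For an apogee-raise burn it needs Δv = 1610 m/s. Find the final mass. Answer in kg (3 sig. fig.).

v_e = Isp · g₀ = 326 × 9.80665 = 3197.0 m/s.
Rocket equation: m₀/m_f = exp(Δv / v_e) = exp(1610 / 3197.0) = exp(0.5036) = 1.6547.
m_f = m₀ / 1.6547 = 4,870 / 1.6547 = 2,943.13 kg.

final mass ≈ 2940 kg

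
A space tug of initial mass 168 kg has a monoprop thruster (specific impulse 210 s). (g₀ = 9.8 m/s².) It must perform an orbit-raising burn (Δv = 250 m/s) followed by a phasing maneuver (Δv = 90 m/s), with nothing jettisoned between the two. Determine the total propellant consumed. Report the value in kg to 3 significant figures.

total propellant consumed ≈ 25.6 kg

v_e = Isp · g₀ = 210 × 9.8 = 2058.0 m/s.
After the first burn: m = 168 × exp(−250/2058.0) = 168 × 0.88561 = 148.782 kg.
After the second burn: m = 148.782 × exp(−90/2058.0) = 148.782 × 0.95721 = 142.416 kg.
Total propellant = m₀ − m_final = 168 − 142.416 = 25.584 kg.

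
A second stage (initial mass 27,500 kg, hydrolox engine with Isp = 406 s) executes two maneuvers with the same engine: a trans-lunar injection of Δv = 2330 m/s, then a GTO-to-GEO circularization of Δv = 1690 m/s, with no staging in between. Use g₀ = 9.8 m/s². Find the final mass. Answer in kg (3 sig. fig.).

final mass ≈ 10000 kg

v_e = Isp · g₀ = 406 × 9.8 = 3978.8 m/s.
After the first burn: m = 27500 × exp(−2330/3978.8) = 27500 × 0.55677 = 15,311.2 kg.
After the second burn: m = 15,311.2 × exp(−1690/3978.8) = 15,311.2 × 0.65393 = 10,012.5 kg.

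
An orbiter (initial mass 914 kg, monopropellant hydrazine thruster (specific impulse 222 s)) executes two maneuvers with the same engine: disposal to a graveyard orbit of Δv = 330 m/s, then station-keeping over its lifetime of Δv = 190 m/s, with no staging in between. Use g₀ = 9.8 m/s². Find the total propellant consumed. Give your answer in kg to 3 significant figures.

v_e = Isp · g₀ = 222 × 9.8 = 2175.6 m/s.
After the first burn: m = 914 × exp(−330/2175.6) = 914 × 0.85926 = 785.364 kg.
After the second burn: m = 785.364 × exp(−190/2175.6) = 785.364 × 0.91637 = 719.684 kg.
Total propellant = m₀ − m_final = 914 − 719.684 = 194.316 kg.

total propellant consumed ≈ 194 kg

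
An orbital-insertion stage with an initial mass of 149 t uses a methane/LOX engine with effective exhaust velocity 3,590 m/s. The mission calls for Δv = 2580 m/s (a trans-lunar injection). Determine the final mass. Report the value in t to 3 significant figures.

Rocket equation: m₀/m_f = exp(Δv / v_e) = exp(2580 / 3590.0) = exp(0.7187) = 2.0517.
m_f = m₀ / 2.0517 = 149 / 2.0517 = 72.6227 t.

final mass ≈ 72.6 t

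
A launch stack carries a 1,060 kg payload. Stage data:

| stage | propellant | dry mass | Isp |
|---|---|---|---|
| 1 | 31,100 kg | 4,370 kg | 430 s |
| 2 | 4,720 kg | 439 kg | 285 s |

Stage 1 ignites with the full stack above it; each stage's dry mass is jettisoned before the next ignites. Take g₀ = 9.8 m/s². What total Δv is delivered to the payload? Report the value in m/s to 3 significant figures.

Ignition mass of stage 1 = 31,100+4,370 + 4,720+439 + 1,060 = 41,689 kg.
Stage 1: m₀ = 41,689 kg, m_f = 41,689 − 31,100 = 10,589 kg; Δv = 430×9.8×ln(3.937) = 4214.0×1.3704 ≈ 5775 m/s.
Stage 2: m₀ = 6,219 kg, m_f = 6,219 − 4,720 = 1,499 kg; Δv = 285×9.8×ln(4.149) = 2793.0×1.4228 ≈ 3974 m/s.
Total Δv = 5775 + 3974 = 9749 m/s.

Δv ≈ 9750 m/s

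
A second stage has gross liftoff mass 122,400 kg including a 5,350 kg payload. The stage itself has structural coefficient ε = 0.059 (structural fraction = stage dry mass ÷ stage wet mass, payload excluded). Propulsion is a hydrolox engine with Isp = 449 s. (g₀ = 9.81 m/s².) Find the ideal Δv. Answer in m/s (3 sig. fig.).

Stage wet mass = m₀ − payload = 122,400 − 5,350 = 117,050 kg.
Stage dry mass = ε × stage wet mass = 0.059 × 117,050 = 6,905.95 kg.
Burnout mass m_f = stage dry + payload = 6,905.95 + 5,350 = 12,255.95 kg.
v_e = Isp · g₀ = 449 × 9.81 = 4404.7 m/s.
By the Tsiolkovsky rocket equation, Δv = v_e · ln(122,400/12,255.95) = 4404.7 × ln(9.987) = 4404.7 × 2.3013 ≈ 10136 m/s.

Δv ≈ 10100 m/s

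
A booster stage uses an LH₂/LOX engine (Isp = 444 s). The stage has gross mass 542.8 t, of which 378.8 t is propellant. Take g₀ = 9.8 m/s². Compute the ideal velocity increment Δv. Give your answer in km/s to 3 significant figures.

v_e = Isp · g₀ = 444 × 9.8 = 4351.2 m/s.
m_f = m₀ − m_prop = 542.8 − 378.8 = 164 t.
Rocket equation: Δv = v_e · ln(m₀/m_f) = 4351.2 × ln(3.31) = 4351.2 × 1.1969 ≈ 5207.8 m/s.

Δv ≈ 5.21 km/s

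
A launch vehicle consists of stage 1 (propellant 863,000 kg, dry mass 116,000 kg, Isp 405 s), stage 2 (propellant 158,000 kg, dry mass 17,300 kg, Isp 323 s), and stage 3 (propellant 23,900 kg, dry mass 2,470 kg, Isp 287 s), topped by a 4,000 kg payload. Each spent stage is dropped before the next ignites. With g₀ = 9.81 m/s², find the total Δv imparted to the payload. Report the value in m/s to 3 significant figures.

Ignition mass of stage 1 = 863,000+116,000 + 158,000+17,300 + 23,900+2,470 + 4,000 = 1,184,670 kg.
Stage 1: m₀ = 1,184,670 kg, m_f = 1,184,670 − 863,000 = 321,670 kg; Δv = 405×9.81×ln(3.683) = 3973.1×1.3037 ≈ 5180 m/s.
Stage 2: m₀ = 205,670 kg, m_f = 205,670 − 158,000 = 47,670 kg; Δv = 323×9.81×ln(4.314) = 3168.6×1.4620 ≈ 4632 m/s.
Stage 3: m₀ = 30,370 kg, m_f = 30,370 − 23,900 = 6,470 kg; Δv = 287×9.81×ln(4.694) = 2815.5×1.5463 ≈ 4354 m/s.
Total Δv = 5180 + 4632 + 4354 = 14166 m/s.

Δv ≈ 14200 m/s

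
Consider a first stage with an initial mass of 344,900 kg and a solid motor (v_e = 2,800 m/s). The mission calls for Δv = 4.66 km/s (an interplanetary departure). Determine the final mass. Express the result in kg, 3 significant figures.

final mass ≈ 65300 kg

By the Tsiolkovsky rocket equation, m₀/m_f = exp(Δv / v_e) = exp(4660 / 2800.0) = exp(1.6643) = 5.2819.
m_f = m₀ / 5.2819 = 344,900 / 5.2819 = 65,298.5 kg.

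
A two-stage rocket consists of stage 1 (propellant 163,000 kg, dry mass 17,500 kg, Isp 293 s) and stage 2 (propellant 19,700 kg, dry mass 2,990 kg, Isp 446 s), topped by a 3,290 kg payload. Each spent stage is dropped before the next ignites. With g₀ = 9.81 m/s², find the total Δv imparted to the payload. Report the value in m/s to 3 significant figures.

Ignition mass of stage 1 = 163,000+17,500 + 19,700+2,990 + 3,290 = 206,480 kg.
Stage 1: m₀ = 206,480 kg, m_f = 206,480 − 163,000 = 43,480 kg; Δv = 293×9.81×ln(4.749) = 2874.3×1.5579 ≈ 4478 m/s.
Stage 2: m₀ = 25,980 kg, m_f = 25,980 − 19,700 = 6,280 kg; Δv = 446×9.81×ln(4.137) = 4375.3×1.4200 ≈ 6213 m/s.
Total Δv = 4478 + 6213 = 10691 m/s.

Δv ≈ 10700 m/s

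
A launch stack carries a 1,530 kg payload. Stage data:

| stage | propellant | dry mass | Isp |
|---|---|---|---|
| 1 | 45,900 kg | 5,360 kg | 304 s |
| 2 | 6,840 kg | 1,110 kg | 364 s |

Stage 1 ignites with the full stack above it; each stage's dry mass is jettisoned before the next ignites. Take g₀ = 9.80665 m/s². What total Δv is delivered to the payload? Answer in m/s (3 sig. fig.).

Δv ≈ 8760 m/s

Ignition mass of stage 1 = 45,900+5,360 + 6,840+1,110 + 1,530 = 60,740 kg.
Stage 1: m₀ = 60,740 kg, m_f = 60,740 − 45,900 = 14,840 kg; Δv = 304×9.80665×ln(4.093) = 2981.2×1.4093 ≈ 4201 m/s.
Stage 2: m₀ = 9,480 kg, m_f = 9,480 − 6,840 = 2,640 kg; Δv = 364×9.80665×ln(3.591) = 3569.6×1.2784 ≈ 4563 m/s.
Total Δv = 4201 + 4563 = 8764 m/s.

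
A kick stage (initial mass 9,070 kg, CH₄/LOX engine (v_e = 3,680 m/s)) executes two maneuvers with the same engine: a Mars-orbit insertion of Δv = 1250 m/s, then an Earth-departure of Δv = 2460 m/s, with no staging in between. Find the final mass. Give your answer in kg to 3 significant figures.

final mass ≈ 3310 kg

After the first burn: m = 9070 × exp(−1250/3680.0) = 9070 × 0.71200 = 6,457.84 kg.
After the second burn: m = 6,457.84 × exp(−2460/3680.0) = 6,457.84 × 0.51249 = 3,309.58 kg.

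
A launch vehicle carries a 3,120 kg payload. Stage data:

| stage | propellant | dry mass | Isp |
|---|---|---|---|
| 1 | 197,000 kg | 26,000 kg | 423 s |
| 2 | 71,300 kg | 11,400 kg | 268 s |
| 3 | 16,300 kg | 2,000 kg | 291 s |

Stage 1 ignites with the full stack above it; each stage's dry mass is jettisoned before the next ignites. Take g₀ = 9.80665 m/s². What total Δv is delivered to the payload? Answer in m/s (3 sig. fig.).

Δv ≈ 10900 m/s

Ignition mass of stage 1 = 197,000+26,000 + 71,300+11,400 + 16,300+2,000 + 3,120 = 327,120 kg.
Stage 1: m₀ = 327,120 kg, m_f = 327,120 − 197,000 = 130,120 kg; Δv = 423×9.80665×ln(2.514) = 4148.2×0.9219 ≈ 3824 m/s.
Stage 2: m₀ = 104,120 kg, m_f = 104,120 − 71,300 = 32,820 kg; Δv = 268×9.80665×ln(3.172) = 2628.2×1.1545 ≈ 3034 m/s.
Stage 3: m₀ = 21,420 kg, m_f = 21,420 − 16,300 = 5,120 kg; Δv = 291×9.80665×ln(4.184) = 2853.7×1.4312 ≈ 4084 m/s.
Total Δv = 3824 + 3034 + 4084 = 10942 m/s.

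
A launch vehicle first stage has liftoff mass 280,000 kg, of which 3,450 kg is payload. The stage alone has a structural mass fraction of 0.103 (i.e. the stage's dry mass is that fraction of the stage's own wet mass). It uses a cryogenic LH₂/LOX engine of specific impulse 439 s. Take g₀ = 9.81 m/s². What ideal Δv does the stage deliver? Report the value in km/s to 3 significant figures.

Δv ≈ 9.35 km/s

Stage wet mass = m₀ − payload = 280,000 − 3,450 = 276,550 kg.
Stage dry mass = ε × stage wet mass = 0.103 × 276,550 = 28,484.7 kg.
Burnout mass m_f = stage dry + payload = 28,484.7 + 3,450 = 31,934.7 kg.
v_e = Isp · g₀ = 439 × 9.81 = 4306.6 m/s.
Rocket equation: Δv = v_e · ln(280,000/31,934.7) = 4306.6 × ln(8.768) = 4306.6 × 2.1711 ≈ 9350 m/s.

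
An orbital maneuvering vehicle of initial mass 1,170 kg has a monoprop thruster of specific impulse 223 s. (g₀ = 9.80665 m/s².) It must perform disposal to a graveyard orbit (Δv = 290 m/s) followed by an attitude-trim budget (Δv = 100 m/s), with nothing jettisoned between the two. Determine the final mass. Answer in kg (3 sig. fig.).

final mass ≈ 979 kg

v_e = Isp · g₀ = 223 × 9.80665 = 2186.9 m/s.
After the first burn: m = 1170 × exp(−290/2186.9) = 1170 × 0.87581 = 1,024.7 kg.
After the second burn: m = 1,024.7 × exp(−100/2186.9) = 1,024.7 × 0.95530 = 978.896 kg.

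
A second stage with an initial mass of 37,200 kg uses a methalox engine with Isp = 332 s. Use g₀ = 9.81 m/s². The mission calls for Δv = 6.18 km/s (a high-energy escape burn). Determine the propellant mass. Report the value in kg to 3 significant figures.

v_e = Isp · g₀ = 332 × 9.81 = 3256.9 m/s.
m₀/m_f = exp(Δv / v_e) = exp(6180 / 3256.9) = exp(1.8975) = 6.6692.
m_f = 37,200 / 6.6692 = 5,577.88 kg, so propellant = m₀ − m_f = 37,200 − 5,577.88 = 31,622.12 kg.

propellant mass ≈ 31600 kg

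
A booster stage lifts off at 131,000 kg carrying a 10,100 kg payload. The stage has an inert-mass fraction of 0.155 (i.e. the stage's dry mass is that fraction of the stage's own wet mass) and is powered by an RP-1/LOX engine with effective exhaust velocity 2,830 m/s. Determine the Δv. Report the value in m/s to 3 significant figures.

Stage wet mass = m₀ − payload = 131,000 − 10,100 = 120,900 kg.
Stage dry mass = ε × stage wet mass = 0.155 × 120,900 = 18,739.5 kg.
Burnout mass m_f = stage dry + payload = 18,739.5 + 10,100 = 28,839.5 kg.
From the ideal rocket equation, Δv = v_e · ln(131,000/28,839.5) = 2830.0 × ln(4.542) = 2830.0 × 1.5135 ≈ 4283 m/s.

Δv ≈ 4280 m/s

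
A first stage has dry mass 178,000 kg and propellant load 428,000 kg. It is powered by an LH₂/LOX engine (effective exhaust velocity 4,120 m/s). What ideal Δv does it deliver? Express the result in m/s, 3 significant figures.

m₀ = m_dry + m_prop = 178,000 + 428,000 = 606,000 kg.
Δv = v_e · ln(m₀/m_f) = 4120.0 × ln(3.404) = 4120.0 × 1.2251 ≈ 5047.4 m/s.

Δv ≈ 5050 m/s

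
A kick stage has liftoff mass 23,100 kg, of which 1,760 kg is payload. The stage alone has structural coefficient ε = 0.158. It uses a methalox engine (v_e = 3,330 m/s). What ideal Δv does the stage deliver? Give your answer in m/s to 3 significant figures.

Δv ≈ 5010 m/s

Stage wet mass = m₀ − payload = 23,100 − 1,760 = 21,340 kg.
Stage dry mass = ε × stage wet mass = 0.158 × 21,340 = 3,371.72 kg.
Burnout mass m_f = stage dry + payload = 3,371.72 + 1,760 = 5,131.72 kg.
Rocket equation: Δv = v_e · ln(23,100/5,131.72) = 3330.0 × ln(4.501) = 3330.0 × 1.5044 ≈ 5010 m/s.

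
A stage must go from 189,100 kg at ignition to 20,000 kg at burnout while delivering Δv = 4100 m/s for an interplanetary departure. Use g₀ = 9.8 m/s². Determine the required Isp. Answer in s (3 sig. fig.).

ln(m₀/m_f) = ln(189100/20000) = ln(9.455) = 2.2465.
Using Δv = v_e ln(m₀/m_f): v_e = Δv / ln(m₀/m_f) = 4100 / 2.2465 = 1825.0 m/s.
Isp = v_e / g₀ = 1825.0 / 9.8 = 186.2 s.

Isp ≈ 186 s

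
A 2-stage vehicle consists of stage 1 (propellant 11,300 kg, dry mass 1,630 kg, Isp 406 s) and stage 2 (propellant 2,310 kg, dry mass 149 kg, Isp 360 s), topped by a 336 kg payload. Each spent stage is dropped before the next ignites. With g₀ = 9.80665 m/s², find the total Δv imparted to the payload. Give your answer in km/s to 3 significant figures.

Ignition mass of stage 1 = 11,300+1,630 + 2,310+149 + 336 = 15,725 kg.
Stage 1: m₀ = 15,725 kg, m_f = 15,725 − 11,300 = 4,425 kg; Δv = 406×9.80665×ln(3.554) = 3981.5×1.2680 ≈ 5048 m/s.
Stage 2: m₀ = 2,795 kg, m_f = 2,795 − 2,310 = 485 kg; Δv = 360×9.80665×ln(5.763) = 3530.4×1.7514 ≈ 6183 m/s.
Total Δv = 5048 + 6183 = 11231 m/s.

Δv ≈ 11.2 km/s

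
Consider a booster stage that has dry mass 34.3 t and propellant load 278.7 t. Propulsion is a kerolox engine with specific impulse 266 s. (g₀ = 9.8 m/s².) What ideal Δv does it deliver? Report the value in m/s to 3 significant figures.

v_e = Isp · g₀ = 266 × 9.8 = 2606.8 m/s.
m₀ = m_dry + m_prop = 34.3 + 278.7 = 313 t.
Rocket equation: Δv = v_e · ln(m₀/m_f) = 2606.8 × ln(9.125) = 2606.8 × 2.2111 ≈ 5763.8 m/s.

Δv ≈ 5760 m/s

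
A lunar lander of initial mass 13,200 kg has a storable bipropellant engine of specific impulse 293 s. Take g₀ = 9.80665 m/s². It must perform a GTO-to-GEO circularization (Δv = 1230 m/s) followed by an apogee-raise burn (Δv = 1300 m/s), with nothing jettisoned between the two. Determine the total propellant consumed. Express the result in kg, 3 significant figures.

total propellant consumed ≈ 7730 kg

v_e = Isp · g₀ = 293 × 9.80665 = 2873.3 m/s.
After the first burn: m = 13200 × exp(−1230/2873.3) = 13200 × 0.65176 = 8,603.23 kg.
After the second burn: m = 8,603.23 × exp(−1300/2873.3) = 8,603.23 × 0.63608 = 5,472.34 kg.
Total propellant = m₀ − m_final = 13200 − 5,472.34 = 7,727.66 kg.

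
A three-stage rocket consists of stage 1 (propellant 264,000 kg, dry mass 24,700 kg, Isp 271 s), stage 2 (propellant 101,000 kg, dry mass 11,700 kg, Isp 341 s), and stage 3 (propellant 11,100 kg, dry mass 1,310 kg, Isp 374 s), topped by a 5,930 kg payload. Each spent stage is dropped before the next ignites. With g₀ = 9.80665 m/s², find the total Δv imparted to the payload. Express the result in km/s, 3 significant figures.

Ignition mass of stage 1 = 264,000+24,700 + 101,000+11,700 + 11,100+1,310 + 5,930 = 419,740 kg.
Stage 1: m₀ = 419,740 kg, m_f = 419,740 − 264,000 = 155,740 kg; Δv = 271×9.80665×ln(2.695) = 2657.6×0.9914 ≈ 2635 m/s.
Stage 2: m₀ = 131,040 kg, m_f = 131,040 − 101,000 = 30,040 kg; Δv = 341×9.80665×ln(4.362) = 3344.1×1.4730 ≈ 4926 m/s.
Stage 3: m₀ = 18,340 kg, m_f = 18,340 − 11,100 = 7,240 kg; Δv = 374×9.80665×ln(2.533) = 3667.7×0.9295 ≈ 3409 m/s.
Total Δv = 2635 + 4926 + 3409 = 10970 m/s.

Δv ≈ 11.0 km/s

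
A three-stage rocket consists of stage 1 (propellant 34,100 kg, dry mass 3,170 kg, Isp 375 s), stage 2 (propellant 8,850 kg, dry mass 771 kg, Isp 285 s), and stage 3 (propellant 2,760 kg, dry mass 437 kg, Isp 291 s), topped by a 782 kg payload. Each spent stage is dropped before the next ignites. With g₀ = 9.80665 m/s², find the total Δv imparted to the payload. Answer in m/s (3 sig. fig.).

Δv ≈ 10400 m/s

Ignition mass of stage 1 = 34,100+3,170 + 8,850+771 + 2,760+437 + 782 = 50,870 kg.
Stage 1: m₀ = 50,870 kg, m_f = 50,870 − 34,100 = 16,770 kg; Δv = 375×9.80665×ln(3.033) = 3677.5×1.1097 ≈ 4081 m/s.
Stage 2: m₀ = 13,600 kg, m_f = 13,600 − 8,850 = 4,750 kg; Δv = 285×9.80665×ln(2.863) = 2794.9×1.0519 ≈ 2940 m/s.
Stage 3: m₀ = 3,979 kg, m_f = 3,979 − 2,760 = 1,219 kg; Δv = 291×9.80665×ln(3.264) = 2853.7×1.1830 ≈ 3376 m/s.
Total Δv = 4081 + 2940 + 3376 = 10397 m/s.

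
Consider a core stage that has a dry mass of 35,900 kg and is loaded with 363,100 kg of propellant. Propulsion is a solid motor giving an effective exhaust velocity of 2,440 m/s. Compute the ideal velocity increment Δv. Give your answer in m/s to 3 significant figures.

m₀ = m_dry + m_prop = 35,900 + 363,100 = 399,000 kg.
From the ideal rocket equation, Δv = v_e · ln(m₀/m_f) = 2440.0 × ln(11.11) = 2440.0 × 2.4082 ≈ 5876.1 m/s.

Δv ≈ 5880 m/s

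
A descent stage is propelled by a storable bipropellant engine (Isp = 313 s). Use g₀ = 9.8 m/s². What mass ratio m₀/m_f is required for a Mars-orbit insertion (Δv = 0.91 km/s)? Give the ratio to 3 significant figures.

mass ratio ≈ 1.35

v_e = Isp · g₀ = 313 × 9.8 = 3067.4 m/s.
From the ideal rocket equation, m₀/m_f = exp(Δv / v_e) = exp(910 / 3067.4) = exp(0.2967) = 1.3454.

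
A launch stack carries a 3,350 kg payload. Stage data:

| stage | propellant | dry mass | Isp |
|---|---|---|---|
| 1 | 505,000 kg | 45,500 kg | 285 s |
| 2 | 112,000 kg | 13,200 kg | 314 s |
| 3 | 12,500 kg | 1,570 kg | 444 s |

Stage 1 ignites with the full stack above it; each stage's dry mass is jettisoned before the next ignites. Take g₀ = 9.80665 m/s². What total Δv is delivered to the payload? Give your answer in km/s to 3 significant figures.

Ignition mass of stage 1 = 505,000+45,500 + 112,000+13,200 + 12,500+1,570 + 3,350 = 693,120 kg.
Stage 1: m₀ = 693,120 kg, m_f = 693,120 − 505,000 = 188,120 kg; Δv = 285×9.80665×ln(3.684) = 2794.9×1.3041 ≈ 3645 m/s.
Stage 2: m₀ = 142,620 kg, m_f = 142,620 − 112,000 = 30,620 kg; Δv = 314×9.80665×ln(4.658) = 3079.3×1.5385 ≈ 4738 m/s.
Stage 3: m₀ = 17,420 kg, m_f = 17,420 − 12,500 = 4,920 kg; Δv = 444×9.80665×ln(3.541) = 4354.2×1.2643 ≈ 5505 m/s.
Total Δv = 3645 + 4738 + 5505 = 13888 m/s.

Δv ≈ 13.9 km/s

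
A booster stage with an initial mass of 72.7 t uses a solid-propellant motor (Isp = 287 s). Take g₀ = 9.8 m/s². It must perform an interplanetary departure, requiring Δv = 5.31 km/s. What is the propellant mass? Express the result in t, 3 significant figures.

v_e = Isp · g₀ = 287 × 9.8 = 2812.6 m/s.
Rocket equation: m₀/m_f = exp(Δv / v_e) = exp(5310 / 2812.6) = exp(1.8879) = 6.6057.
m_f = 72.7 / 6.6057 = 11.0056 t, so propellant = m₀ − m_f = 72.7 − 11.0056 = 61.6944 t.

propellant mass ≈ 61.7 t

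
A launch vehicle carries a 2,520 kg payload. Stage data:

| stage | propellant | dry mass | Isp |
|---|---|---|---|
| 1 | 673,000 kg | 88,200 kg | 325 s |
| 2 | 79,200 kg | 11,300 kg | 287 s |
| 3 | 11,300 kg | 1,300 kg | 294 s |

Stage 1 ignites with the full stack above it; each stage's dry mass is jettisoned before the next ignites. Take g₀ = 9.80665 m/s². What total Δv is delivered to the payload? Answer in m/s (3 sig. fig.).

Δv ≈ 12600 m/s

Ignition mass of stage 1 = 673,000+88,200 + 79,200+11,300 + 11,300+1,300 + 2,520 = 866,820 kg.
Stage 1: m₀ = 866,820 kg, m_f = 866,820 − 673,000 = 193,820 kg; Δv = 325×9.80665×ln(4.472) = 3187.2×1.4979 ≈ 4774 m/s.
Stage 2: m₀ = 105,620 kg, m_f = 105,620 − 79,200 = 26,420 kg; Δv = 287×9.80665×ln(3.998) = 2814.5×1.3857 ≈ 3900 m/s.
Stage 3: m₀ = 15,120 kg, m_f = 15,120 − 11,300 = 3,820 kg; Δv = 294×9.80665×ln(3.958) = 2883.2×1.3758 ≈ 3967 m/s.
Total Δv = 4774 + 3900 + 3967 = 12641 m/s.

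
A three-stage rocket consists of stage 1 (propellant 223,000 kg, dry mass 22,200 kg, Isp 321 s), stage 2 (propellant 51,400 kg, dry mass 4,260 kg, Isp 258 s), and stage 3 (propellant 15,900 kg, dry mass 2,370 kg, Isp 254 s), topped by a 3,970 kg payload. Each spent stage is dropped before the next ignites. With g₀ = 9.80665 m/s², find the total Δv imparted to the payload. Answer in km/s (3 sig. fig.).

Δv ≈ 9.54 km/s

Ignition mass of stage 1 = 223,000+22,200 + 51,400+4,260 + 15,900+2,370 + 3,970 = 323,100 kg.
Stage 1: m₀ = 323,100 kg, m_f = 323,100 − 223,000 = 100,100 kg; Δv = 321×9.80665×ln(3.228) = 3147.9×1.1718 ≈ 3689 m/s.
Stage 2: m₀ = 77,900 kg, m_f = 77,900 − 51,400 = 26,500 kg; Δv = 258×9.80665×ln(2.94) = 2530.1×1.0783 ≈ 2728 m/s.
Stage 3: m₀ = 22,240 kg, m_f = 22,240 − 15,900 = 6,340 kg; Δv = 254×9.80665×ln(3.508) = 2490.9×1.2550 ≈ 3126 m/s.
Total Δv = 3689 + 2728 + 3126 = 9543 m/s.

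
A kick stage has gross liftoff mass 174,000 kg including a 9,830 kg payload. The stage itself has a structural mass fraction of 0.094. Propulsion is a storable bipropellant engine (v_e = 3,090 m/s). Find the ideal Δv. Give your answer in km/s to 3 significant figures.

Stage wet mass = m₀ − payload = 174,000 − 9,830 = 164,170 kg.
Stage dry mass = ε × stage wet mass = 0.094 × 164,170 = 15,432 kg.
Burnout mass m_f = stage dry + payload = 15,432 + 9,830 = 25,262 kg.
Using Δv = v_e ln(m₀/m_f): Δv = v_e · ln(174,000/25,262) = 3090.0 × ln(6.888) = 3090.0 × 1.9298 ≈ 5963 m/s.

Δv ≈ 5.96 km/s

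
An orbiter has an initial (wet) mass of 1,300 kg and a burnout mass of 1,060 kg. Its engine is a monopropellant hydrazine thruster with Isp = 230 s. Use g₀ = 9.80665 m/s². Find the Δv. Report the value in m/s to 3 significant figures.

Δv ≈ 460 m/s

v_e = Isp · g₀ = 230 × 9.80665 = 2255.5 m/s.
By the Tsiolkovsky rocket equation, Δv = v_e · ln(m₀/m_f) = 2255.5 × ln(1.226) = 2255.5 × 0.2041 ≈ 460.3 m/s.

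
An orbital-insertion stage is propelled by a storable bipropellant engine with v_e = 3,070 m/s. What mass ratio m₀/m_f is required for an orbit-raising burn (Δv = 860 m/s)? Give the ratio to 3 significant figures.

By the Tsiolkovsky rocket equation, m₀/m_f = exp(Δv / v_e) = exp(860 / 3070.0) = exp(0.2801) = 1.3233.

mass ratio ≈ 1.32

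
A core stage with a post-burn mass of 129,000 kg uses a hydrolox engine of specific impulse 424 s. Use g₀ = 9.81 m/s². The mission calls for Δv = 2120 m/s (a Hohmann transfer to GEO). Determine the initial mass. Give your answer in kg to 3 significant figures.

initial mass ≈ 215000 kg

v_e = Isp · g₀ = 424 × 9.81 = 4159.4 m/s.
By the Tsiolkovsky rocket equation, m₀/m_f = exp(Δv / v_e) = exp(2120 / 4159.4) = exp(0.5097) = 1.6648.
m₀ = m_f × 1.6648 = 129,000 × 1.6648 = 214,759 kg.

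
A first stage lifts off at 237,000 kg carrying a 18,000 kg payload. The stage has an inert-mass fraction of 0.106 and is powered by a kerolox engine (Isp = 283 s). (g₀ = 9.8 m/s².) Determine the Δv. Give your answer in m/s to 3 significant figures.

Δv ≈ 4850 m/s

Stage wet mass = m₀ − payload = 237,000 − 18,000 = 219,000 kg.
Stage dry mass = ε × stage wet mass = 0.106 × 219,000 = 23,214 kg.
Burnout mass m_f = stage dry + payload = 23,214 + 18,000 = 41,214 kg.
v_e = Isp · g₀ = 283 × 9.8 = 2773.4 m/s.
Using Δv = v_e ln(m₀/m_f): Δv = v_e · ln(237,000/41,214) = 2773.4 × ln(5.75) = 2773.4 × 1.7493 ≈ 4851 m/s.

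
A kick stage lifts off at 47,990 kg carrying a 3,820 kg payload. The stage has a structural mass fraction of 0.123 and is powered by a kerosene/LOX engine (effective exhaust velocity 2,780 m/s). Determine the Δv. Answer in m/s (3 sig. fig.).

Stage wet mass = m₀ − payload = 47,990 − 3,820 = 44,170 kg.
Stage dry mass = ε × stage wet mass = 0.123 × 44,170 = 5,432.91 kg.
Burnout mass m_f = stage dry + payload = 5,432.91 + 3,820 = 9,252.91 kg.
Δv = v_e · ln(47,990/9,252.91) = 2780.0 × ln(5.186) = 2780.0 × 1.6461 ≈ 4576 m/s.

Δv ≈ 4580 m/s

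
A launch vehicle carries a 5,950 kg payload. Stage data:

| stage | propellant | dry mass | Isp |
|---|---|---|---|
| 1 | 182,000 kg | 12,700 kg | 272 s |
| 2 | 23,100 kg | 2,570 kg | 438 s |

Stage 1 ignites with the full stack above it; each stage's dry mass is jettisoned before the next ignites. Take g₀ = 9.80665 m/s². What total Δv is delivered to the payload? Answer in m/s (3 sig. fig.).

Ignition mass of stage 1 = 182,000+12,700 + 23,100+2,570 + 5,950 = 226,320 kg.
Stage 1: m₀ = 226,320 kg, m_f = 226,320 − 182,000 = 44,320 kg; Δv = 272×9.80665×ln(5.106) = 2667.4×1.6305 ≈ 4349 m/s.
Stage 2: m₀ = 31,620 kg, m_f = 31,620 − 23,100 = 8,520 kg; Δv = 438×9.80665×ln(3.711) = 4295.3×1.3114 ≈ 5633 m/s.
Total Δv = 4349 + 5633 = 9982 m/s.

Δv ≈ 9980 m/s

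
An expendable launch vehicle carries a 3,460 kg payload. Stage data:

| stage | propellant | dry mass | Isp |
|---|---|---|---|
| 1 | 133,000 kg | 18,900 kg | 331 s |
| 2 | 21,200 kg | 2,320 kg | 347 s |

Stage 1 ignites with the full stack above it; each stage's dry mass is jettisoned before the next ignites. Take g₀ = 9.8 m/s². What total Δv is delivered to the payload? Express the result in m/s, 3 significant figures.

Δv ≈ 9650 m/s

Ignition mass of stage 1 = 133,000+18,900 + 21,200+2,320 + 3,460 = 178,880 kg.
Stage 1: m₀ = 178,880 kg, m_f = 178,880 − 133,000 = 45,880 kg; Δv = 331×9.8×ln(3.899) = 3243.8×1.3607 ≈ 4414 m/s.
Stage 2: m₀ = 26,980 kg, m_f = 26,980 − 21,200 = 5,780 kg; Δv = 347×9.8×ln(4.668) = 3400.6×1.5407 ≈ 5239 m/s.
Total Δv = 4414 + 5239 = 9653 m/s.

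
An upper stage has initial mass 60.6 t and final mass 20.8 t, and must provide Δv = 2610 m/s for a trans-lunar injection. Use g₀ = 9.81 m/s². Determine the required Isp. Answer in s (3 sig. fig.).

ln(m₀/m_f) = ln(60600/20800) = ln(2.913) = 1.0693.
Using Δv = v_e ln(m₀/m_f): v_e = Δv / ln(m₀/m_f) = 2610 / 1.0693 = 2440.8 m/s.
Isp = v_e / g₀ = 2440.8 / 9.81 = 248.8 s.

Isp ≈ 249 s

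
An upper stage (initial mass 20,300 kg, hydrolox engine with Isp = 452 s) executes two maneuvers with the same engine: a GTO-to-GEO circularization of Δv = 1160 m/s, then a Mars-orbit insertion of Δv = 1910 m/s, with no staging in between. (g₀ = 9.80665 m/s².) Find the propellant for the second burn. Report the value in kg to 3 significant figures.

propellant for the second burn ≈ 5470 kg

v_e = Isp · g₀ = 452 × 9.80665 = 4432.6 m/s.
After the first burn: m = 20300 × exp(−1160/4432.6) = 20300 × 0.76974 = 15,625.7 kg.
After the second burn: m = 15,625.7 × exp(−1910/4432.6) = 15,625.7 × 0.64993 = 10,155.6 kg.
Second-burn propellant = 15,625.7 − 10,155.6 = 5,470.1 kg.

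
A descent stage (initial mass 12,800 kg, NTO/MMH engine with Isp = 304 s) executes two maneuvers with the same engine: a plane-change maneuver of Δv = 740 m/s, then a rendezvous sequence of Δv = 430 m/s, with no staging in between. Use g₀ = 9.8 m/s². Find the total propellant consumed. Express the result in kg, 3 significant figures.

v_e = Isp · g₀ = 304 × 9.8 = 2979.2 m/s.
After the first burn: m = 12800 × exp(−740/2979.2) = 12800 × 0.78006 = 9,984.77 kg.
After the second burn: m = 9,984.77 × exp(−430/2979.2) = 9,984.77 × 0.86560 = 8,642.82 kg.
Total propellant = m₀ − m_final = 12800 − 8,642.82 = 4,157.18 kg.

total propellant consumed ≈ 4160 kg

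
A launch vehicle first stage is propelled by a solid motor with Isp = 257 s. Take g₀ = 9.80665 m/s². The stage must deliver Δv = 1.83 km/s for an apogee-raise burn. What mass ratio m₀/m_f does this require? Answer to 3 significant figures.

v_e = Isp · g₀ = 257 × 9.80665 = 2520.3 m/s.
m₀/m_f = exp(Δv / v_e) = exp(1830 / 2520.3) = exp(0.7261) = 2.0670.

mass ratio ≈ 2.07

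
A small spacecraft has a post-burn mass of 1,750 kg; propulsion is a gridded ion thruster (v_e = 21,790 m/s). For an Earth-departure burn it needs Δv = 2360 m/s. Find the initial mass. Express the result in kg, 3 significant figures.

Using Δv = v_e ln(m₀/m_f): m₀/m_f = exp(Δv / v_e) = exp(2360 / 21790.0) = exp(0.1083) = 1.1144.
m₀ = m_f × 1.1144 = 1,750 × 1.1144 = 1,950.2 kg.

initial mass ≈ 1950 kg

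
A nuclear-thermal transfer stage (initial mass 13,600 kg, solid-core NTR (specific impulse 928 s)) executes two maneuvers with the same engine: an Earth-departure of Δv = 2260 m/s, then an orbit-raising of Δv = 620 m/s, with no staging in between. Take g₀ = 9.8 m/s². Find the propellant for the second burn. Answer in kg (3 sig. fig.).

v_e = Isp · g₀ = 928 × 9.8 = 9094.4 m/s.
After the first burn: m = 13600 × exp(−2260/9094.4) = 13600 × 0.77997 = 10,607.6 kg.
After the second burn: m = 10,607.6 × exp(−620/9094.4) = 10,607.6 × 0.93410 = 9,908.56 kg.
Second-burn propellant = 10,607.6 − 9,908.56 = 699.04 kg.

propellant for the second burn ≈ 699 kg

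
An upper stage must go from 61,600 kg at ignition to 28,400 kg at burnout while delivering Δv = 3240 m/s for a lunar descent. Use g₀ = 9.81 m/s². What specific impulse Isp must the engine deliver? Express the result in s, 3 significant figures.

ln(m₀/m_f) = ln(61600/28400) = ln(2.169) = 0.7743.
From the ideal rocket equation, v_e = Δv / ln(m₀/m_f) = 3240 / 0.7743 = 4184.6 m/s.
Isp = v_e / g₀ = 4184.6 / 9.81 = 426.6 s.

Isp ≈ 427 s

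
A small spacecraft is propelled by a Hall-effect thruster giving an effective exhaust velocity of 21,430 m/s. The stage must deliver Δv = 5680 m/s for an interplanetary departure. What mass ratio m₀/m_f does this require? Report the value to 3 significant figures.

m₀/m_f = exp(Δv / v_e) = exp(5680 / 21430.0) = exp(0.2650) = 1.3035.

mass ratio ≈ 1.30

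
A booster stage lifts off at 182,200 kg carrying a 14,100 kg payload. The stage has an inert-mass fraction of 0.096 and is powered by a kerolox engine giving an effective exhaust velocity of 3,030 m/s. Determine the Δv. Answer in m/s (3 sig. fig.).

Stage wet mass = m₀ − payload = 182,200 − 14,100 = 168,100 kg.
Stage dry mass = ε × stage wet mass = 0.096 × 168,100 = 16,137.6 kg.
Burnout mass m_f = stage dry + payload = 16,137.6 + 14,100 = 30,237.6 kg.
From the ideal rocket equation, Δv = v_e · ln(182,200/30,237.6) = 3030.0 × ln(6.026) = 3030.0 × 1.7960 ≈ 5442 m/s.

Δv ≈ 5440 m/s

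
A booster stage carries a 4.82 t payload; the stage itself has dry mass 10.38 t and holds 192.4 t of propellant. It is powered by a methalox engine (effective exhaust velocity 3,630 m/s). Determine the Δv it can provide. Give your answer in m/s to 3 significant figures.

m₀ = payload + dry + propellant = 4.82 + 10.38 + 192.4 = 207.6 t.
m_f = payload + dry = 4.82 + 10.38 = 15.2 t.
From the ideal rocket equation, Δv = v_e · ln(m₀/m_f) = 3630.0 × ln(13.66) = 3630.0 × 2.6143 ≈ 9490.0 m/s.

Δv ≈ 9490 m/s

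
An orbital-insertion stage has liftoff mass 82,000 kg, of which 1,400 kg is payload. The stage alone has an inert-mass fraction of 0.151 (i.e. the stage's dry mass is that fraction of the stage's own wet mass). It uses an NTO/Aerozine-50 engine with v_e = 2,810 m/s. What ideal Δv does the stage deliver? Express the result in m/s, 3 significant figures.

Stage wet mass = m₀ − payload = 82,000 − 1,400 = 80,600 kg.
Stage dry mass = ε × stage wet mass = 0.151 × 80,600 = 12,170.6 kg.
Burnout mass m_f = stage dry + payload = 12,170.6 + 1,400 = 13,570.6 kg.
Δv = v_e · ln(82,000/13,570.6) = 2810.0 × ln(6.042) = 2810.0 × 1.7988 ≈ 5055 m/s.

Δv ≈ 5050 m/s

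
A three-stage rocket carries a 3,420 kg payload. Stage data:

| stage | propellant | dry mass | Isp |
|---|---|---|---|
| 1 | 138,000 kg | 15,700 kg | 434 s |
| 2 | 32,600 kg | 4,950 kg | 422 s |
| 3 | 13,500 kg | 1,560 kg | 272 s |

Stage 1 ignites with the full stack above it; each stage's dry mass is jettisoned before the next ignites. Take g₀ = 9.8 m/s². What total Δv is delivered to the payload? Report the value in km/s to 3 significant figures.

Ignition mass of stage 1 = 138,000+15,700 + 32,600+4,950 + 13,500+1,560 + 3,420 = 209,730 kg.
Stage 1: m₀ = 209,730 kg, m_f = 209,730 − 138,000 = 71,730 kg; Δv = 434×9.8×ln(2.924) = 4253.2×1.0729 ≈ 4563 m/s.
Stage 2: m₀ = 56,030 kg, m_f = 56,030 − 32,600 = 23,430 kg; Δv = 422×9.8×ln(2.391) = 4135.6×0.8719 ≈ 3606 m/s.
Stage 3: m₀ = 18,480 kg, m_f = 18,480 − 13,500 = 4,980 kg; Δv = 272×9.8×ln(3.711) = 2665.6×1.3113 ≈ 3495 m/s.
Total Δv = 4563 + 3606 + 3495 = 11664 m/s.

Δv ≈ 11.7 km/s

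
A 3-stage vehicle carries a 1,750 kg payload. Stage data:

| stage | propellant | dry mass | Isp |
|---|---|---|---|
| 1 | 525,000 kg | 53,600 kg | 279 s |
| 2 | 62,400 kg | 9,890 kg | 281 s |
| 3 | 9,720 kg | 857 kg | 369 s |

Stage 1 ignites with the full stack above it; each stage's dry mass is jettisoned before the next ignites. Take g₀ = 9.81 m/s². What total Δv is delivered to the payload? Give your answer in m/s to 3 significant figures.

Δv ≈ 13600 m/s

Ignition mass of stage 1 = 525,000+53,600 + 62,400+9,890 + 9,720+857 + 1,750 = 663,217 kg.
Stage 1: m₀ = 663,217 kg, m_f = 663,217 − 525,000 = 138,217 kg; Δv = 279×9.81×ln(4.798) = 2737.0×1.5683 ≈ 4292 m/s.
Stage 2: m₀ = 84,617 kg, m_f = 84,617 − 62,400 = 22,217 kg; Δv = 281×9.81×ln(3.809) = 2756.6×1.3373 ≈ 3686 m/s.
Stage 3: m₀ = 12,327 kg, m_f = 12,327 − 9,720 = 2,607 kg; Δv = 369×9.81×ln(4.728) = 3619.9×1.5536 ≈ 5624 m/s.
Total Δv = 4292 + 3686 + 5624 = 13602 m/s.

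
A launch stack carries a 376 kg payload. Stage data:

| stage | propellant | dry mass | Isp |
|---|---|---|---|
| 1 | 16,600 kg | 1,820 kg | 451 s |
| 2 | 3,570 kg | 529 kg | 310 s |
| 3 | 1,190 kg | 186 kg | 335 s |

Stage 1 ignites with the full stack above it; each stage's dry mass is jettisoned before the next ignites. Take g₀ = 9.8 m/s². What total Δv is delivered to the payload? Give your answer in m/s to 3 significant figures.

Ignition mass of stage 1 = 16,600+1,820 + 3,570+529 + 1,190+186 + 376 = 24,271 kg.
Stage 1: m₀ = 24,271 kg, m_f = 24,271 − 16,600 = 7,671 kg; Δv = 451×9.8×ln(3.164) = 4419.8×1.1518 ≈ 5091 m/s.
Stage 2: m₀ = 5,851 kg, m_f = 5,851 − 3,570 = 2,281 kg; Δv = 310×9.8×ln(2.565) = 3038.0×0.9420 ≈ 2862 m/s.
Stage 3: m₀ = 1,752 kg, m_f = 1,752 − 1,190 = 562 kg; Δv = 335×9.8×ln(3.117) = 3283.0×1.1370 ≈ 3733 m/s.
Total Δv = 5091 + 2862 + 3733 = 11686 m/s.

Δv ≈ 11700 m/s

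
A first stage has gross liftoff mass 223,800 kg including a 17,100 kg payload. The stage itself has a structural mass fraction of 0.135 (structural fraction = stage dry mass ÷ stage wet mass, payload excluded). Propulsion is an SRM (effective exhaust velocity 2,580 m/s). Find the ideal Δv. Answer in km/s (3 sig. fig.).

Δv ≈ 4.14 km/s

Stage wet mass = m₀ − payload = 223,800 − 17,100 = 206,700 kg.
Stage dry mass = ε × stage wet mass = 0.135 × 206,700 = 27,904.5 kg.
Burnout mass m_f = stage dry + payload = 27,904.5 + 17,100 = 45,004.5 kg.
Δv = v_e · ln(223,800/45,004.5) = 2580.0 × ln(4.973) = 2580.0 × 1.6040 ≈ 4138 m/s.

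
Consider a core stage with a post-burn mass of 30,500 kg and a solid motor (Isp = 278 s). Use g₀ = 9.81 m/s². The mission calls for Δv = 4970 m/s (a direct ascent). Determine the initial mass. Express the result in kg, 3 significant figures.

v_e = Isp · g₀ = 278 × 9.81 = 2727.2 m/s.
Rocket equation: m₀/m_f = exp(Δv / v_e) = exp(4970 / 2727.2) = exp(1.8224) = 6.1867.
m₀ = m_f × 6.1867 = 30,500 × 6.1867 = 188,694 kg.

initial mass ≈ 189000 kg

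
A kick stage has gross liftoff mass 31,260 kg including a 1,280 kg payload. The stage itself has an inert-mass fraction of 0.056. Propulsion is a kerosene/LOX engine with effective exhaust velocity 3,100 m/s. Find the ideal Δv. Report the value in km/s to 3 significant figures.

Stage wet mass = m₀ − payload = 31,260 − 1,280 = 29,980 kg.
Stage dry mass = ε × stage wet mass = 0.056 × 29,980 = 1,678.88 kg.
Burnout mass m_f = stage dry + payload = 1,678.88 + 1,280 = 2,958.88 kg.
Δv = v_e · ln(31,260/2,958.88) = 3100.0 × ln(10.56) = 3100.0 × 2.3575 ≈ 7308 m/s.

Δv ≈ 7.31 km/s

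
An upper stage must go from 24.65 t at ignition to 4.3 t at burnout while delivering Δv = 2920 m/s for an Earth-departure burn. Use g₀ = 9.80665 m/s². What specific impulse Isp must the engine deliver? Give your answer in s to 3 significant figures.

Isp ≈ 171 s

ln(m₀/m_f) = ln(24650/4300) = ln(5.733) = 1.7462.
Using Δv = v_e ln(m₀/m_f): v_e = Δv / ln(m₀/m_f) = 2920 / 1.7462 = 1672.2 m/s.
Isp = v_e / g₀ = 1672.2 / 9.80665 = 170.5 s.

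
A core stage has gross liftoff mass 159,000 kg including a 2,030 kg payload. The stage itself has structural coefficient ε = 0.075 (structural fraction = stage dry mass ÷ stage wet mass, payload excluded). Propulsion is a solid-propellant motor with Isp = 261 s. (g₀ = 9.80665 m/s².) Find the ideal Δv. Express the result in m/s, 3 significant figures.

Stage wet mass = m₀ − payload = 159,000 − 2,030 = 156,970 kg.
Stage dry mass = ε × stage wet mass = 0.075 × 156,970 = 11,772.8 kg.
Burnout mass m_f = stage dry + payload = 11,772.8 + 2,030 = 13,802.8 kg.
v_e = Isp · g₀ = 261 × 9.80665 = 2559.5 m/s.
Rocket equation: Δv = v_e · ln(159,000/13,802.8) = 2559.5 × ln(11.52) = 2559.5 × 2.4440 ≈ 6256 m/s.

Δv ≈ 6260 m/s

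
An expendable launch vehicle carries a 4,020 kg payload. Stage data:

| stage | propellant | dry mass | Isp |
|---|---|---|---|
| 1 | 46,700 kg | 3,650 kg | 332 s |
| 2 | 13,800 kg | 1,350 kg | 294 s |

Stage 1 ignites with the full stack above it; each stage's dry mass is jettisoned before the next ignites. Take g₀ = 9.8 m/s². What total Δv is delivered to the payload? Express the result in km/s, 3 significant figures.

Ignition mass of stage 1 = 46,700+3,650 + 13,800+1,350 + 4,020 = 69,520 kg.
Stage 1: m₀ = 69,520 kg, m_f = 69,520 − 46,700 = 22,820 kg; Δv = 332×9.8×ln(3.046) = 3253.6×1.1140 ≈ 3624 m/s.
Stage 2: m₀ = 19,170 kg, m_f = 19,170 − 13,800 = 5,370 kg; Δv = 294×9.8×ln(3.57) = 2881.2×1.2725 ≈ 3666 m/s.
Total Δv = 3624 + 3666 = 7290 m/s.

Δv ≈ 7.29 km/s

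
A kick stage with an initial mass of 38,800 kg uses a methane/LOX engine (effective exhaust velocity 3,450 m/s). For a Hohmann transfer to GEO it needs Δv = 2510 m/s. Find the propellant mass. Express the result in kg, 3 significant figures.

m₀/m_f = exp(Δv / v_e) = exp(2510 / 3450.0) = exp(0.7275) = 2.0700.
m_f = 38,800 / 2.0700 = 18,744 kg, so propellant = m₀ − m_f = 38,800 − 18,744 = 20,056 kg.

propellant mass ≈ 20100 kg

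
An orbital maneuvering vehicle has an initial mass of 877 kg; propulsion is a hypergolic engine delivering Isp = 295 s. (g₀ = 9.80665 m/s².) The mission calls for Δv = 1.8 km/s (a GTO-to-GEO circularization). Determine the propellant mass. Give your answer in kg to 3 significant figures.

v_e = Isp · g₀ = 295 × 9.80665 = 2893.0 m/s.
m₀/m_f = exp(Δv / v_e) = exp(1800 / 2893.0) = exp(0.6222) = 1.8630.
m_f = 877 / 1.8630 = 470.746 kg, so propellant = m₀ − m_f = 877 − 470.746 = 406.254 kg.

propellant mass ≈ 406 kg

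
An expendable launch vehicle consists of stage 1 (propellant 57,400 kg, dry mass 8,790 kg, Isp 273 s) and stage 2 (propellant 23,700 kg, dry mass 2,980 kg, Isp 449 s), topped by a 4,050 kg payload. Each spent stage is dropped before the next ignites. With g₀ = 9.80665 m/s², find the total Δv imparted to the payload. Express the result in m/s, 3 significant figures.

Δv ≈ 8900 m/s

Ignition mass of stage 1 = 57,400+8,790 + 23,700+2,980 + 4,050 = 96,920 kg.
Stage 1: m₀ = 96,920 kg, m_f = 96,920 − 57,400 = 39,520 kg; Δv = 273×9.80665×ln(2.452) = 2677.2×0.8971 ≈ 2402 m/s.
Stage 2: m₀ = 30,730 kg, m_f = 30,730 − 23,700 = 7,030 kg; Δv = 449×9.80665×ln(4.371) = 4403.2×1.4751 ≈ 6495 m/s.
Total Δv = 2402 + 6495 = 8897 m/s.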